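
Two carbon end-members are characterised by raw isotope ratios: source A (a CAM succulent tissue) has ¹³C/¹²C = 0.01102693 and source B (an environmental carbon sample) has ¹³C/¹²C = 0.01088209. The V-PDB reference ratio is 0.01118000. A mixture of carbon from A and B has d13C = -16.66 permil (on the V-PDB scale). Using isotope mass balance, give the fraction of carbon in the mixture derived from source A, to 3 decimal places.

δ_A = (0.01102693/0.01118000 − 1)×1000 = (0.986309 − 1)×1000 = -13.691 permil
δ_B = (0.01088209/0.01118000 − 1)×1000 = (0.973353 − 1)×1000 = -26.647 permil
f_A = (δ_mix − δ_B)/(δ_A − δ_B) = (-16.66 − (-26.647))/(-13.691 − (-26.647))
f_A = 9.987 / 12.955 = 0.7709

0.771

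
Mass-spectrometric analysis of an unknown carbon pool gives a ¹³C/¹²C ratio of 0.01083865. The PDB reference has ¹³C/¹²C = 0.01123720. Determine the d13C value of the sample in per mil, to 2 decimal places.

d13C = (R_sample / R_standard − 1) × 1000
R_sample / R_standard = 0.01083865 / 0.01123720 = 0.964533
d13C = (0.964533 − 1) × 1000 = -35.467 per mil

-35.47 per mil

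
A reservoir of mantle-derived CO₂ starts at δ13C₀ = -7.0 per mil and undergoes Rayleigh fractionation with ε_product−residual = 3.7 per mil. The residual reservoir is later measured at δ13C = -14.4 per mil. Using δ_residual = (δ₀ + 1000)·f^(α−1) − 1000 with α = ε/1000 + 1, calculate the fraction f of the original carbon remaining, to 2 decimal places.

0.13

α − 1 = ε/1000 = 0.0037
(δ_res + 1000)/(δ₀ + 1000) = (-14.4 + 1000)/(-7.0 + 1000) = 985.6/993.0 = 0.992548
f = 0.992548^(1/0.0037) = exp(ln(0.992548)/0.0037) = exp(-0.00748/0.0037)
f = exp(-2.0216) = 0.1324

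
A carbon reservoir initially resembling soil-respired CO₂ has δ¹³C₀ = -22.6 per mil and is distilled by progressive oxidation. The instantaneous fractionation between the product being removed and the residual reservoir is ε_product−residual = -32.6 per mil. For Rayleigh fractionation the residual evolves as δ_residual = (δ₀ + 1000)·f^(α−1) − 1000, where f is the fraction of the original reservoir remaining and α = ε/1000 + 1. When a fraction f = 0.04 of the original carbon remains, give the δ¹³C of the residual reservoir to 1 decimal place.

85.5 per mil

Rayleigh residual: δ_res = (δ₀ + 1000)·f^(α−1) − 1000
α = ε/1000 + 1 = 0.96740, so α − 1 = -0.03260
f^(α−1) = 0.04^(-0.03260) = 1.110639
δ_res = (-22.6 + 1000) × 1.110639 − 1000 = 1085.538 − 1000 = 85.54 per mil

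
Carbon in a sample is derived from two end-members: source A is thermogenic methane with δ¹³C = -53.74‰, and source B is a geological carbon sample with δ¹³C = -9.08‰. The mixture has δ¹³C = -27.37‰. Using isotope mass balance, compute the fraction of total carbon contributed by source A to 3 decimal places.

0.410

δ_mix = f_A·δ_A + (1 − f_A)·δ_B  ⇒  f_A = (δ_mix − δ_B)/(δ_A − δ_B)
f_A = (-27.37 − (-9.08)) / (-53.74 − (-9.08))
f_A = -18.29 / -44.66 = 0.4095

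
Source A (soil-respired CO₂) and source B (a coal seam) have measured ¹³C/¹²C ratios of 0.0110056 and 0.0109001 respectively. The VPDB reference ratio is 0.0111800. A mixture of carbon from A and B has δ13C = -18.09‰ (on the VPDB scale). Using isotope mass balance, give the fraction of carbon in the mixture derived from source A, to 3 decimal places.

0.736

δ_A = (0.0110056/0.0111800 − 1)×1000 = (0.984401 − 1)×1000 = -15.599‰
δ_B = (0.0109001/0.0111800 − 1)×1000 = (0.974964 − 1)×1000 = -25.036‰
f_A = (δ_mix − δ_B)/(δ_A − δ_B) = (-18.09 − (-25.036))/(-15.599 − (-25.036))
f_A = 6.946 / 9.436 = 0.7361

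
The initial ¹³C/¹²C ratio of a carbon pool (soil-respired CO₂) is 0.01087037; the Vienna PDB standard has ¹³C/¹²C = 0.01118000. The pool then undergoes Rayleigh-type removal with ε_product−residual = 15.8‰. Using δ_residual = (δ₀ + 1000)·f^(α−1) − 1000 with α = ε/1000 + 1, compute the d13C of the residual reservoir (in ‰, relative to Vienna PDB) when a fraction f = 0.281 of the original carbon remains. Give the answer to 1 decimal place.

δ₀ = (0.01087037/0.01118000 − 1)×1000 = (0.972305 − 1)×1000 = -27.695‰
α − 1 = ε/1000 = 0.0158
f^(α−1) = 0.281^(0.0158) = 0.980143
δ_res = (-27.695 + 1000) × 0.980143 − 1000 = 952.998 − 1000 = -47.00‰

-47.0‰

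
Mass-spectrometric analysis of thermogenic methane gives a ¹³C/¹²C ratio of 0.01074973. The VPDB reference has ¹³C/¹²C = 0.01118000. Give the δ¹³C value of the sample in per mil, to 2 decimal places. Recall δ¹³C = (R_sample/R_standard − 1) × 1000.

-38.49 per mil

δ¹³C = (R_sample / R_standard − 1) × 1000
R_sample / R_standard = 0.01074973 / 0.01118000 = 0.961514
δ¹³C = (0.961514 − 1) × 1000 = -38.486 per mil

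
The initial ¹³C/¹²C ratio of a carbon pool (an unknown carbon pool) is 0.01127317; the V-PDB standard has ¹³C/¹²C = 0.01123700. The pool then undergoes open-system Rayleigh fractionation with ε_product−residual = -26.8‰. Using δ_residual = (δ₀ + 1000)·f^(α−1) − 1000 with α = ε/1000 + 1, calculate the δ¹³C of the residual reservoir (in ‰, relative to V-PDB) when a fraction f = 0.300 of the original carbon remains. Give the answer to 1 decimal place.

δ₀ = (0.01127317/0.01123700 − 1)×1000 = (1.003219 − 1)×1000 = 3.219‰
α − 1 = ε/1000 = -0.0268
f^(α−1) = 0.300^(-0.0268) = 1.032793
δ_res = (3.219 + 1000) × 1.032793 − 1000 = 1036.117 − 1000 = 36.12‰

36.1‰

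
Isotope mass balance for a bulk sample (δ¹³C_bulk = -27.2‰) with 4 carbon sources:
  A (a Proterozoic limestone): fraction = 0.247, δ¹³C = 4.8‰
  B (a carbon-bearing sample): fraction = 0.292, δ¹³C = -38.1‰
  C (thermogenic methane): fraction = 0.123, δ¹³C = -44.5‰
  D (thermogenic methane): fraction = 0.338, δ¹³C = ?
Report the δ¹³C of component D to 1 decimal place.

Isotope mass balance: δ_bulk = Σ fᵢ·δᵢ.
-27.2 = 0.247×(4.8) + 0.292×(-38.1) + 0.123×(-44.5) + 0.338×δ_D
0.338·δ_D = -27.2 − (-15.413) = -11.787
δ_D = -11.787 / 0.338 = -34.87‰

-34.9‰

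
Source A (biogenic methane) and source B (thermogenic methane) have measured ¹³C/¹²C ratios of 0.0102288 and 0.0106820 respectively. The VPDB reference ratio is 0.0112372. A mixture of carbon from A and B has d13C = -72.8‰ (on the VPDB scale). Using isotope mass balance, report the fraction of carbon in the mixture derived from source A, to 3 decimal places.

δ_A = (0.0102288/0.0112372 − 1)×1000 = (0.910262 − 1)×1000 = -89.738‰
δ_B = (0.0106820/0.0112372 − 1)×1000 = (0.950593 − 1)×1000 = -49.407‰
f_A = (δ_mix − δ_B)/(δ_A − δ_B) = (-72.8 − (-49.407))/(-89.738 − (-49.407))
f_A = -23.393 / -40.330 = 0.5800

0.580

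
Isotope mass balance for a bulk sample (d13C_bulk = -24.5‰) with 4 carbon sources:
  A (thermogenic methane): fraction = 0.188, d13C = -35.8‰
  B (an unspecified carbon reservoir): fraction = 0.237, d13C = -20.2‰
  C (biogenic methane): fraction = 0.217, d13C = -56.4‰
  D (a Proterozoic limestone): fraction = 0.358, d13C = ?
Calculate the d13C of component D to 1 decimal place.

Isotope mass balance: δ_bulk = Σ fᵢ·δᵢ.
-24.5 = 0.188×(-35.8) + 0.237×(-20.2) + 0.217×(-56.4) + 0.358×δ_D
0.358·δ_D = -24.5 − (-23.757) = -0.743
δ_D = -0.743 / 0.358 = -2.08‰

-2.1‰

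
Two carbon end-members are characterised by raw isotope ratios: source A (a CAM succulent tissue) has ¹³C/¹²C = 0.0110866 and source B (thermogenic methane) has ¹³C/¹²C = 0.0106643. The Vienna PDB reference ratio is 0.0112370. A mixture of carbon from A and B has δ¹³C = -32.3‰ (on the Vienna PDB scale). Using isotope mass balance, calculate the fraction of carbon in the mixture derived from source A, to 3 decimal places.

0.497

δ_A = (0.0110866/0.0112370 − 1)×1000 = (0.986616 − 1)×1000 = -13.384‰
δ_B = (0.0106643/0.0112370 − 1)×1000 = (0.949034 − 1)×1000 = -50.966‰
f_A = (δ_mix − δ_B)/(δ_A − δ_B) = (-32.3 − (-50.966))/(-13.384 − (-50.966))
f_A = 18.666 / 37.581 = 0.4967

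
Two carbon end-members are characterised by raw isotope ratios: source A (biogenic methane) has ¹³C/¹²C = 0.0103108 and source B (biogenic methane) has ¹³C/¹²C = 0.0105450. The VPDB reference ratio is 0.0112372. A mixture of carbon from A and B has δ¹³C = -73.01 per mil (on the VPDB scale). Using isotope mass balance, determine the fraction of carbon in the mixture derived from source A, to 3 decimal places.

δ_A = (0.0103108/0.0112372 − 1)×1000 = (0.917560 − 1)×1000 = -82.440 per mil
δ_B = (0.0105450/0.0112372 − 1)×1000 = (0.938401 − 1)×1000 = -61.599 per mil
f_A = (δ_mix − δ_B)/(δ_A − δ_B) = (-73.01 − (-61.599))/(-82.440 − (-61.599))
f_A = -11.411 / -20.841 = 0.5475

0.548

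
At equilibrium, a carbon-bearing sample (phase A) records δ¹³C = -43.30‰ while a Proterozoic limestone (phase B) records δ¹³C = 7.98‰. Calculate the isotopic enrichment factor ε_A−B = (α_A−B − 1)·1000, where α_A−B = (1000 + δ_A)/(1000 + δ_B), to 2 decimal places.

-50.87‰

α_A−B = (1000 + -43.30) / (1000 + 7.98) = 956.70 / 1007.98 = 0.949126
ε_A−B = (0.949126 − 1) × 1000 = -50.874‰
(The approximation ε ≈ δ_A − δ_B would give -51.28‰.)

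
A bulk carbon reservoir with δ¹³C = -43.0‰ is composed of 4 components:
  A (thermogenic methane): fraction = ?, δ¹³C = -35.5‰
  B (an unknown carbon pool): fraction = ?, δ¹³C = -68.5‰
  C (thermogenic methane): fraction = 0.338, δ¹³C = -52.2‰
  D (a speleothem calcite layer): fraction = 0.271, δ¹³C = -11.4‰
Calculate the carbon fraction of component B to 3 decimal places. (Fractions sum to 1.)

Let f_B and f_A be the unknown fractions; fractions sum to 1 so f_B + f_A = 0.391.
Mass balance: Σ fᵢ·δᵢ = δ_bulk ⇒ f_B·(-68.5) + f_A·(-35.5) = -43.0 − (-20.733) = -22.267
Substitute f_A = 0.391 − f_B:
f_B·(-68.5 − -35.5) = -22.267 − 0.391×(-35.5) = -8.386
f_B = -8.386 / -33.0 = 0.2541

0.254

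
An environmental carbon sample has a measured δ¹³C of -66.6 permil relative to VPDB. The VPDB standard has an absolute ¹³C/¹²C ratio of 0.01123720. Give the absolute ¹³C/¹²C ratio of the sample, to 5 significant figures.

0.010489

R_sample = R_standard × (δ¹³C/1000 + 1)
R_sample = 0.01123720 × (-66.6/1000 + 1) = 0.01123720 × 0.933400
R_sample = 0.0104888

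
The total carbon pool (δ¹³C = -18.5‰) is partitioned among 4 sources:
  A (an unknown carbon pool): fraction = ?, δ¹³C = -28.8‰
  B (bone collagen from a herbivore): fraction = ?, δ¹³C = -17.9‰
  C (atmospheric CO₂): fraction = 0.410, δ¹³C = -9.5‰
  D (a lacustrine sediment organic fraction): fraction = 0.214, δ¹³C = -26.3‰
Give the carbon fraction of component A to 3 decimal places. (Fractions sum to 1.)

0.206

Let f_A and f_B be the unknown fractions; fractions sum to 1 so f_A + f_B = 0.376.
Mass balance: Σ fᵢ·δᵢ = δ_bulk ⇒ f_A·(-28.8) + f_B·(-17.9) = -18.5 − (-9.523) = -8.977
Substitute f_B = 0.376 − f_A:
f_A·(-28.8 − -17.9) = -8.977 − 0.376×(-17.9) = -2.246
f_A = -2.246 / -10.9 = 0.2061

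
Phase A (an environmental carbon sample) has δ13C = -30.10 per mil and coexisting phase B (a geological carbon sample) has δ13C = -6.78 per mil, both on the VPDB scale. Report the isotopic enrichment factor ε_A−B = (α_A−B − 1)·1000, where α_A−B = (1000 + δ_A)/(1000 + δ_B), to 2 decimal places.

-23.48 per mil

α_A−B = (1000 + -30.10) / (1000 + -6.78) = 969.90 / 993.22 = 0.976521
ε_A−B = (0.976521 − 1) × 1000 = -23.479 per mil
(The approximation ε ≈ δ_A − δ_B would give -23.32 per mil.)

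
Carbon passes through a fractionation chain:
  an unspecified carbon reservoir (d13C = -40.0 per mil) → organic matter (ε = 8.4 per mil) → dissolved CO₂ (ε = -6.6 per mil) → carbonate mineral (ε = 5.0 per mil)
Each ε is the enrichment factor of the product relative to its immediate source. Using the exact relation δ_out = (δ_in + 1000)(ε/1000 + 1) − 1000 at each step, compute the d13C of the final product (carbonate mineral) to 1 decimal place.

step 1: δ = (-40.00 + 1000)·(8.4/1000 + 1) − 1000 = -31.94 per mil
step 2: δ = (-31.94 + 1000)·(-6.6/1000 + 1) − 1000 = -38.33 per mil
step 3: δ = (-38.33 + 1000)·(5.0/1000 + 1) − 1000 = -33.52 per mil

-33.5 per mil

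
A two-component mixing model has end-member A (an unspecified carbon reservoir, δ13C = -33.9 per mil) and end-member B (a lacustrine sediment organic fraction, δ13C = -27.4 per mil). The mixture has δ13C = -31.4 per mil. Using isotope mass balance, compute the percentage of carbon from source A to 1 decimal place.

61.5%

δ_mix = f_A·δ_A + (1 − f_A)·δ_B  ⇒  f_A = (δ_mix − δ_B)/(δ_A − δ_B)
f_A = (-31.4 − (-27.4)) / (-33.9 − (-27.4))
f_A = -4.0 / -6.5 = 0.6154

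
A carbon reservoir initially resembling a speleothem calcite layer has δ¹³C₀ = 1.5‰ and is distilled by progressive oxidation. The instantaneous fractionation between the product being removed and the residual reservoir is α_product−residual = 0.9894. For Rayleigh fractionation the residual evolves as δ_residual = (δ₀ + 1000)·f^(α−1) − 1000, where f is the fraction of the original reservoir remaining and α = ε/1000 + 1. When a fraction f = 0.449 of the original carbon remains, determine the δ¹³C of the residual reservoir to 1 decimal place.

Rayleigh residual: δ_res = (δ₀ + 1000)·f^(α−1) − 1000
α − 1 = -0.01060
f^(α−1) = 0.449^(-0.01060) = 1.008524
δ_res = (1.5 + 1000) × 1.008524 − 1000 = 1010.037 − 1000 = 10.04‰

10.0‰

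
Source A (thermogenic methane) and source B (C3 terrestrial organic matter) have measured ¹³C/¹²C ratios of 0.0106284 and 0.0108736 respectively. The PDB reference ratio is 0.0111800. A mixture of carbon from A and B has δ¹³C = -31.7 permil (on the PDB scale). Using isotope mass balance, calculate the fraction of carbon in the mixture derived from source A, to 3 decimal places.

0.196

δ_A = (0.0106284/0.0111800 − 1)×1000 = (0.950662 − 1)×1000 = -49.338 permil
δ_B = (0.0108736/0.0111800 − 1)×1000 = (0.972594 − 1)×1000 = -27.406 permil
f_A = (δ_mix − δ_B)/(δ_A − δ_B) = (-31.7 − (-27.406))/(-49.338 − (-27.406))
f_A = -4.294 / -21.932 = 0.1958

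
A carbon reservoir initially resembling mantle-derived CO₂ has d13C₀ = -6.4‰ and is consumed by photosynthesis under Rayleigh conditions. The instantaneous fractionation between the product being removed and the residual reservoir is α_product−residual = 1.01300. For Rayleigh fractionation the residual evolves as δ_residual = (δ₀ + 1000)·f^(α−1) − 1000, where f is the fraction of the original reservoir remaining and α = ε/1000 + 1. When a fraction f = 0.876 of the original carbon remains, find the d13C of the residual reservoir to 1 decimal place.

Rayleigh residual: δ_res = (δ₀ + 1000)·f^(α−1) − 1000
α − 1 = 0.01300
f^(α−1) = 0.876^(0.01300) = 0.998280
δ_res = (-6.4 + 1000) × 0.998280 − 1000 = 991.891 − 1000 = -8.11‰

-8.1‰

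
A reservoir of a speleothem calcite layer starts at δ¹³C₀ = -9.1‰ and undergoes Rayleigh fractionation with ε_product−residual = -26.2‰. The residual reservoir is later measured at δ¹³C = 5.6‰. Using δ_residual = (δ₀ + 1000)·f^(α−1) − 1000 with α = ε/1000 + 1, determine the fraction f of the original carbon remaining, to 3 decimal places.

α − 1 = ε/1000 = -0.0262
(δ_res + 1000)/(δ₀ + 1000) = (5.6 + 1000)/(-9.1 + 1000) = 1005.6/990.9 = 1.014835
f = 1.014835^(1/-0.0262) = exp(ln(1.014835)/-0.0262) = exp(0.01473/-0.0262)
f = exp(-0.5621) = 0.5700

0.570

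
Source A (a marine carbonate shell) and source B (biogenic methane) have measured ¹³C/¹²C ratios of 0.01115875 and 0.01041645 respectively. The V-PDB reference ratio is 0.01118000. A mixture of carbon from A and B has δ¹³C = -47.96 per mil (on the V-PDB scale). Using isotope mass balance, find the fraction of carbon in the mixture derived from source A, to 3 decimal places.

0.306

δ_A = (0.01115875/0.01118000 − 1)×1000 = (0.998099 − 1)×1000 = -1.901 per mil
δ_B = (0.01041645/0.01118000 − 1)×1000 = (0.931704 − 1)×1000 = -68.296 per mil
f_A = (δ_mix − δ_B)/(δ_A − δ_B) = (-47.96 − (-68.296))/(-1.901 − (-68.296))
f_A = 20.336 / 66.395 = 0.3063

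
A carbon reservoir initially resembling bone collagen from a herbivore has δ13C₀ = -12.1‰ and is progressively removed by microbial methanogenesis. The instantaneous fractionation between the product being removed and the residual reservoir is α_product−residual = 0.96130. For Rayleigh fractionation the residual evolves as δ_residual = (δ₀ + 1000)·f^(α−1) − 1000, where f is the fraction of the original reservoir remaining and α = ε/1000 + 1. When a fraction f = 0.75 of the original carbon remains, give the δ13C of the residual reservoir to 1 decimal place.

-1.0‰

Rayleigh residual: δ_res = (δ₀ + 1000)·f^(α−1) − 1000
α − 1 = -0.03870
f^(α−1) = 0.75^(-0.03870) = 1.011196
δ_res = (-12.1 + 1000) × 1.011196 − 1000 = 998.960 − 1000 = -1.04‰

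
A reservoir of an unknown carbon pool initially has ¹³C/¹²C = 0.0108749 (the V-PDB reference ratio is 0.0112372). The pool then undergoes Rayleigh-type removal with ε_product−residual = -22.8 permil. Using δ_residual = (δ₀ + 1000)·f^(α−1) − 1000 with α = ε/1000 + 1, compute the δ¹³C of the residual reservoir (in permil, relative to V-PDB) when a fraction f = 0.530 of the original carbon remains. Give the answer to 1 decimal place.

δ₀ = (0.0108749/0.0112372 − 1)×1000 = (0.967759 − 1)×1000 = -32.241 permil
α − 1 = ε/1000 = -0.0228
f^(α−1) = 0.530^(-0.0228) = 1.014580
δ_res = (-32.241 + 1000) × 1.014580 − 1000 = 981.869 − 1000 = -18.13 permil

-18.1 permil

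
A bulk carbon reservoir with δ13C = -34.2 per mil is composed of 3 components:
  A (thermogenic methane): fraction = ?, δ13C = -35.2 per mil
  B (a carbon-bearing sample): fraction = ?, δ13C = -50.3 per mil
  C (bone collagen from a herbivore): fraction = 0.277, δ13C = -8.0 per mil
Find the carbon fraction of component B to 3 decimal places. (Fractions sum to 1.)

0.433

Let f_B and f_A be the unknown fractions; fractions sum to 1 so f_B + f_A = 0.723.
Mass balance: Σ fᵢ·δᵢ = δ_bulk ⇒ f_B·(-50.3) + f_A·(-35.2) = -34.2 − (-2.216) = -31.984
Substitute f_A = 0.723 − f_B:
f_B·(-50.3 − -35.2) = -31.984 − 0.723×(-35.2) = -6.534
f_B = -6.534 / -15.1 = 0.4327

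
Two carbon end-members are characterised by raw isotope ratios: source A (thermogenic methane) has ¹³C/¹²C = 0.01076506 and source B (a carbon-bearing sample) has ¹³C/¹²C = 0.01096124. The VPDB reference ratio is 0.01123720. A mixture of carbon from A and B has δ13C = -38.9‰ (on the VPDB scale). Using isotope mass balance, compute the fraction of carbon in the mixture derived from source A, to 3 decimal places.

δ_A = (0.01076506/0.01123720 − 1)×1000 = (0.957984 − 1)×1000 = -42.016‰
δ_B = (0.01096124/0.01123720 − 1)×1000 = (0.975442 − 1)×1000 = -24.558‰
f_A = (δ_mix − δ_B)/(δ_A − δ_B) = (-38.9 − (-24.558))/(-42.016 − (-24.558))
f_A = -14.342 / -17.458 = 0.8215

0.822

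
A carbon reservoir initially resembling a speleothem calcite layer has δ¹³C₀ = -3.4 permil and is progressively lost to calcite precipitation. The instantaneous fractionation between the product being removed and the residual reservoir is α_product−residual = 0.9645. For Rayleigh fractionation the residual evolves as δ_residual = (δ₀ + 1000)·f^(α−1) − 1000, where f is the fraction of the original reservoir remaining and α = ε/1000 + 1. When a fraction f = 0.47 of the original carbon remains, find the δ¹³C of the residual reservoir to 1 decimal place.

Rayleigh residual: δ_res = (δ₀ + 1000)·f^(α−1) − 1000
α − 1 = -0.03550
f^(α−1) = 0.47^(-0.03550) = 1.027166
δ_res = (-3.4 + 1000) × 1.027166 − 1000 = 1023.673 − 1000 = 23.67 permil

23.7 permil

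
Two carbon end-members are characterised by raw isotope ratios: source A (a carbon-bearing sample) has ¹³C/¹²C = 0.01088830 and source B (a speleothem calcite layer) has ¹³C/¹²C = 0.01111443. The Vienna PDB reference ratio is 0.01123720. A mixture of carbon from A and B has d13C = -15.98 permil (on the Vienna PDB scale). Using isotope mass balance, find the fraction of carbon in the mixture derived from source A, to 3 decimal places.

0.251

δ_A = (0.01088830/0.01123720 − 1)×1000 = (0.968951 − 1)×1000 = -31.049 permil
δ_B = (0.01111443/0.01123720 − 1)×1000 = (0.989075 − 1)×1000 = -10.925 permil
f_A = (δ_mix − δ_B)/(δ_A − δ_B) = (-15.98 − (-10.925))/(-31.049 − (-10.925))
f_A = -5.055 / -20.123 = 0.2512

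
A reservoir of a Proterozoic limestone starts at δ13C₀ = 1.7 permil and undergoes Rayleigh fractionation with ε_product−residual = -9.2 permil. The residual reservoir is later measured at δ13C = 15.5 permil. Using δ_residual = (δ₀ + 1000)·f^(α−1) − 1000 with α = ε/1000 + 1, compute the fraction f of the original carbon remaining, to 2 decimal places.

α − 1 = ε/1000 = -0.0092
(δ_res + 1000)/(δ₀ + 1000) = (15.5 + 1000)/(1.7 + 1000) = 1015.5/1001.7 = 1.013777
f = 1.013777^(1/-0.0092) = exp(ln(1.013777)/-0.0092) = exp(0.01368/-0.0092)
f = exp(-1.4872) = 0.2260

0.23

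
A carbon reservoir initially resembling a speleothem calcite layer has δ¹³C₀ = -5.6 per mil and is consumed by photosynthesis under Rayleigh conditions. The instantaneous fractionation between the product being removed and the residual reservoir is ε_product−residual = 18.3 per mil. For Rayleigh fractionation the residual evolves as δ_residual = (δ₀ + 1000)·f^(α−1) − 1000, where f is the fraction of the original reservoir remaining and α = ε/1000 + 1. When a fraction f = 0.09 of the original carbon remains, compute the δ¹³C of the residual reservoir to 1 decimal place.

-48.5 per mil

Rayleigh residual: δ_res = (δ₀ + 1000)·f^(α−1) − 1000
α = ε/1000 + 1 = 1.01830, so α − 1 = 0.01830
f^(α−1) = 0.09^(0.01830) = 0.956891
δ_res = (-5.6 + 1000) × 0.956891 − 1000 = 951.533 − 1000 = -48.47 per mil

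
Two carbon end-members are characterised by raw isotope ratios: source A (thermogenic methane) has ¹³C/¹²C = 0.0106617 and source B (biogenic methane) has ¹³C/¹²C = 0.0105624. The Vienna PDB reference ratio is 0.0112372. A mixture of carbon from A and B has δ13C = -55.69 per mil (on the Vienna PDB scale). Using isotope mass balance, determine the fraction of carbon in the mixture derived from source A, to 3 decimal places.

0.493

δ_A = (0.0106617/0.0112372 − 1)×1000 = (0.948786 − 1)×1000 = -51.214 per mil
δ_B = (0.0105624/0.0112372 − 1)×1000 = (0.939949 − 1)×1000 = -60.051 per mil
f_A = (δ_mix − δ_B)/(δ_A − δ_B) = (-55.69 − (-60.051))/(-51.214 − (-60.051))
f_A = 4.361 / 8.837 = 0.4935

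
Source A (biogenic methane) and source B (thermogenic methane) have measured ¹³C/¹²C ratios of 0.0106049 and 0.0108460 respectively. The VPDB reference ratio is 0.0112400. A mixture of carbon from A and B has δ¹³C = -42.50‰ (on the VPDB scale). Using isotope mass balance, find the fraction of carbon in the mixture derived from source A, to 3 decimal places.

0.347

δ_A = (0.0106049/0.0112400 − 1)×1000 = (0.943496 − 1)×1000 = -56.504‰
δ_B = (0.0108460/0.0112400 − 1)×1000 = (0.964947 − 1)×1000 = -35.053‰
f_A = (δ_mix − δ_B)/(δ_A − δ_B) = (-42.50 − (-35.053))/(-56.504 − (-35.053))
f_A = -7.447 / -21.450 = 0.3472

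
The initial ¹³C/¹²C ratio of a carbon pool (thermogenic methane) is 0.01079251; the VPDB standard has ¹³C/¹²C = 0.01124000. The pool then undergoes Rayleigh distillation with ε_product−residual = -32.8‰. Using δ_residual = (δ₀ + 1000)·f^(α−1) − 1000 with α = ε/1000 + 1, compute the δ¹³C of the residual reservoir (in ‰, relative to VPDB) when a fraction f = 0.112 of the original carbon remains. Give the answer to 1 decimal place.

31.7‰

δ₀ = (0.01079251/0.01124000 − 1)×1000 = (0.960188 − 1)×1000 = -39.812‰
α − 1 = ε/1000 = -0.0328
f^(α−1) = 0.112^(-0.0328) = 1.074449
δ_res = (-39.812 + 1000) × 1.074449 − 1000 = 1031.672 − 1000 = 31.67‰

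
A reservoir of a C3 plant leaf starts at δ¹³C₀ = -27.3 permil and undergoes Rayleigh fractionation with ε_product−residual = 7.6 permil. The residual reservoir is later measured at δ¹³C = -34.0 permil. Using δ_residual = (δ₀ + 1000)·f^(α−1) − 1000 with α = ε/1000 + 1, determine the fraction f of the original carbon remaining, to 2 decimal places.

0.40

α − 1 = ε/1000 = 0.0076
(δ_res + 1000)/(δ₀ + 1000) = (-34.0 + 1000)/(-27.3 + 1000) = 966.0/972.7 = 0.993112
f = 0.993112^(1/0.0076) = exp(ln(0.993112)/0.0076) = exp(-0.00691/0.0076)
f = exp(-0.9095) = 0.4027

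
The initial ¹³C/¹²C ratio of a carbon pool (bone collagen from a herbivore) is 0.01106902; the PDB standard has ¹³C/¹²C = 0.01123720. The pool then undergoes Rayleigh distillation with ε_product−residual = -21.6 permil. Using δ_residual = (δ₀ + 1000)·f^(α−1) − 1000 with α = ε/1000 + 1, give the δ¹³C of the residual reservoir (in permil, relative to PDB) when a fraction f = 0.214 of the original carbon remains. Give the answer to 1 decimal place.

18.4 permil

δ₀ = (0.01106902/0.01123720 − 1)×1000 = (0.985034 − 1)×1000 = -14.966 permil
α − 1 = ε/1000 = -0.0216
f^(α−1) = 0.214^(-0.0216) = 1.033863
δ_res = (-14.966 + 1000) × 1.033863 − 1000 = 1018.390 − 1000 = 18.39 permil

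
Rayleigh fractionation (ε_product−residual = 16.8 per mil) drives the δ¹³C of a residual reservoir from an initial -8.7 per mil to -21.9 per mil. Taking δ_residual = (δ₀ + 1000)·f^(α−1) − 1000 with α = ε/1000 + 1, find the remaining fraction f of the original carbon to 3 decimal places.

0.450

α − 1 = ε/1000 = 0.0168
(δ_res + 1000)/(δ₀ + 1000) = (-21.9 + 1000)/(-8.7 + 1000) = 978.1/991.3 = 0.986684
f = 0.986684^(1/0.0168) = exp(ln(0.986684)/0.0168) = exp(-0.01341/0.0168)
f = exp(-0.7979) = 0.4503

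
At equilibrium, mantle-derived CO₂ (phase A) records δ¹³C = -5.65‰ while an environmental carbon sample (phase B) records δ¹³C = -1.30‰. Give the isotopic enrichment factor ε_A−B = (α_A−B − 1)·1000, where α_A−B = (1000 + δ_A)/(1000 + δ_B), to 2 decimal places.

α_A−B = (1000 + -5.65) / (1000 + -1.30) = 994.35 / 998.70 = 0.995644
ε_A−B = (0.995644 − 1) × 1000 = -4.356‰
(The approximation ε ≈ δ_A − δ_B would give -4.35‰.)

-4.36‰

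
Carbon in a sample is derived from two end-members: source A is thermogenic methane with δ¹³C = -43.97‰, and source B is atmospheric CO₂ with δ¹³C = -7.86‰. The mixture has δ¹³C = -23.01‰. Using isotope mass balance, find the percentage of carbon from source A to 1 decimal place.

42.0%

δ_mix = f_A·δ_A + (1 − f_A)·δ_B  ⇒  f_A = (δ_mix − δ_B)/(δ_A − δ_B)
f_A = (-23.01 − (-7.86)) / (-43.97 − (-7.86))
f_A = -15.15 / -36.11 = 0.4196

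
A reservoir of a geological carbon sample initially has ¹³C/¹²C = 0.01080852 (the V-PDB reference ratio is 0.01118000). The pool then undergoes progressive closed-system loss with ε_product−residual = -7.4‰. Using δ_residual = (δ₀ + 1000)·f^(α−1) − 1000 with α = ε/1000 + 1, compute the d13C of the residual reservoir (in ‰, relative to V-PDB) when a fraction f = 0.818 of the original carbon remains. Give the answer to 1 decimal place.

δ₀ = (0.01080852/0.01118000 − 1)×1000 = (0.966773 − 1)×1000 = -33.227‰
α − 1 = ε/1000 = -0.0074
f^(α−1) = 0.818^(-0.0074) = 1.001488
δ_res = (-33.227 + 1000) × 1.001488 − 1000 = 968.211 − 1000 = -31.79‰

-31.8‰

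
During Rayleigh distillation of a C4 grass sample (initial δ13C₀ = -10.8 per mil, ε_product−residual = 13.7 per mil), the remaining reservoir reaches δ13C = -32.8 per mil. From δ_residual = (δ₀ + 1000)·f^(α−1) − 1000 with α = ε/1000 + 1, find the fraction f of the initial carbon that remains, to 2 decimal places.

α − 1 = ε/1000 = 0.0137
(δ_res + 1000)/(δ₀ + 1000) = (-32.8 + 1000)/(-10.8 + 1000) = 967.2/989.2 = 0.977760
f = 0.977760^(1/0.0137) = exp(ln(0.977760)/0.0137) = exp(-0.02249/0.0137)
f = exp(-1.6417) = 0.1937

0.19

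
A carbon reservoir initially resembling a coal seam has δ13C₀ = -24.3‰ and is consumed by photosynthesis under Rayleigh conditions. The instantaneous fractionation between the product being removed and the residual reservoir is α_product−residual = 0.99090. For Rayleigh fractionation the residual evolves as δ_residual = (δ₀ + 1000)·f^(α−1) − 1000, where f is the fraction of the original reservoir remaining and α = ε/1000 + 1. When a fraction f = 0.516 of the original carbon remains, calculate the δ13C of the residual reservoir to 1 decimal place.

Rayleigh residual: δ_res = (δ₀ + 1000)·f^(α−1) − 1000
α − 1 = -0.00910
f^(α−1) = 0.516^(-0.00910) = 1.006039
δ_res = (-24.3 + 1000) × 1.006039 − 1000 = 981.592 − 1000 = -18.41‰

-18.4‰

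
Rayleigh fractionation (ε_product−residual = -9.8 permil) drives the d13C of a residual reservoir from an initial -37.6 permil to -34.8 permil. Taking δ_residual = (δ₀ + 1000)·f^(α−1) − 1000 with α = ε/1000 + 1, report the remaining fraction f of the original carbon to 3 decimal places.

α − 1 = ε/1000 = -0.0098
(δ_res + 1000)/(δ₀ + 1000) = (-34.8 + 1000)/(-37.6 + 1000) = 965.2/962.4 = 1.002909
f = 1.002909^(1/-0.0098) = exp(ln(1.002909)/-0.0098) = exp(0.00291/-0.0098)
f = exp(-0.2964) = 0.7435

0.743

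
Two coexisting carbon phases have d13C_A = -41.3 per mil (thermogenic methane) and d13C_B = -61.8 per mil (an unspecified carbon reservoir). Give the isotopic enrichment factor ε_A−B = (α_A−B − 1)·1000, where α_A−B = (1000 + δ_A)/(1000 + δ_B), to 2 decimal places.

α_A−B = (1000 + -41.3) / (1000 + -61.8) = 958.7 / 938.2 = 1.021850
ε_A−B = (1.021850 − 1) × 1000 = 21.850 per mil
(The approximation ε ≈ δ_A − δ_B would give 20.5 per mil.)

21.85 per mil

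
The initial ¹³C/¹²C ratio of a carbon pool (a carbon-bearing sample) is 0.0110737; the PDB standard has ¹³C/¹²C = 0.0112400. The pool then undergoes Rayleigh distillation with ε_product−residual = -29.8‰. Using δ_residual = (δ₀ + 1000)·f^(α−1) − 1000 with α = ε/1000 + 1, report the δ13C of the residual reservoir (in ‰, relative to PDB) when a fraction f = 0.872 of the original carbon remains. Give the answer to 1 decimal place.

δ₀ = (0.0110737/0.0112400 − 1)×1000 = (0.985205 − 1)×1000 = -14.795‰
α − 1 = ε/1000 = -0.0298
f^(α−1) = 0.872^(-0.0298) = 1.004090
δ_res = (-14.795 + 1000) × 1.004090 − 1000 = 989.234 − 1000 = -10.77‰

-10.8‰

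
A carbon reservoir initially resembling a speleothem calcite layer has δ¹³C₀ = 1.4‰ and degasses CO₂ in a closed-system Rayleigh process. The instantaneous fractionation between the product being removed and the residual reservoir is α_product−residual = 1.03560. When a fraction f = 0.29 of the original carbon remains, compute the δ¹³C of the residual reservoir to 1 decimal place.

Rayleigh residual: δ_res = (δ₀ + 1000)·f^(α−1) − 1000
α − 1 = 0.03560
f^(α−1) = 0.29^(0.03560) = 0.956889
δ_res = (1.4 + 1000) × 0.956889 − 1000 = 958.228 − 1000 = -41.77‰

-41.8‰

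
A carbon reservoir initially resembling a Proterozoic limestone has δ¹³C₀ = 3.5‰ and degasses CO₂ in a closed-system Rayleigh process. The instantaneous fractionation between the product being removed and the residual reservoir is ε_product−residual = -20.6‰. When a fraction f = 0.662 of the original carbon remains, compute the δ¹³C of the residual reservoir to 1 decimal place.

12.1‰

Rayleigh residual: δ_res = (δ₀ + 1000)·f^(α−1) − 1000
α = ε/1000 + 1 = 0.97940, so α − 1 = -0.02060
f^(α−1) = 0.662^(-0.02060) = 1.008533
δ_res = (3.5 + 1000) × 1.008533 − 1000 = 1012.063 − 1000 = 12.06‰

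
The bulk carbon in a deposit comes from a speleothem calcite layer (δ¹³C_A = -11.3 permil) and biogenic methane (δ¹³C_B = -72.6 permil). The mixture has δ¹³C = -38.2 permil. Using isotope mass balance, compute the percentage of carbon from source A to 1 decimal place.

δ_mix = f_A·δ_A + (1 − f_A)·δ_B  ⇒  f_A = (δ_mix − δ_B)/(δ_A − δ_B)
f_A = (-38.2 − (-72.6)) / (-11.3 − (-72.6))
f_A = 34.4 / 61.3 = 0.5612

56.1%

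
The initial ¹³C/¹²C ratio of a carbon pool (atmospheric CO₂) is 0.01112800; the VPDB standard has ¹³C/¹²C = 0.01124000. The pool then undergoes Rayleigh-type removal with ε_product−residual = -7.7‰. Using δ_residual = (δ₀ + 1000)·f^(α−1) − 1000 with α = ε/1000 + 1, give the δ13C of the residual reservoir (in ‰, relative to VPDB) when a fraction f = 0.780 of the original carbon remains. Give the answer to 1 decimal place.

δ₀ = (0.01112800/0.01124000 − 1)×1000 = (0.990036 − 1)×1000 = -9.964‰
α − 1 = ε/1000 = -0.0077
f^(α−1) = 0.780^(-0.0077) = 1.001915
δ_res = (-9.964 + 1000) × 1.001915 − 1000 = 991.931 − 1000 = -8.07‰

-8.1‰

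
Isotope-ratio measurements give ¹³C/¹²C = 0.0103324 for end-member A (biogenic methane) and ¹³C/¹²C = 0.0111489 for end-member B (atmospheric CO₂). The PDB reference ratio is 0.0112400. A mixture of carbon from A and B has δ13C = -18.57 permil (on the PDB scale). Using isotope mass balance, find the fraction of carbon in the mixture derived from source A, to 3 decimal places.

δ_A = (0.0103324/0.0112400 − 1)×1000 = (0.919253 − 1)×1000 = -80.747 permil
δ_B = (0.0111489/0.0112400 − 1)×1000 = (0.991895 − 1)×1000 = -8.105 permil
f_A = (δ_mix − δ_B)/(δ_A − δ_B) = (-18.57 − (-8.105))/(-80.747 − (-8.105))
f_A = -10.465 / -72.642 = 0.1441

0.144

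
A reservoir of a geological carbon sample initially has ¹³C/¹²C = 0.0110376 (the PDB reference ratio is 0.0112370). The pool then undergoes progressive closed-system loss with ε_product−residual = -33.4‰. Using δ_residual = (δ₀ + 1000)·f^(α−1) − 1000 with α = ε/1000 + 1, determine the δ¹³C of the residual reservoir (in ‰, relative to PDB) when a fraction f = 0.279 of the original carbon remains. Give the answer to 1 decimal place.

25.0‰

δ₀ = (0.0110376/0.0112370 − 1)×1000 = (0.982255 − 1)×1000 = -17.745‰
α − 1 = ε/1000 = -0.0334
f^(α−1) = 0.279^(-0.0334) = 1.043559
δ_res = (-17.745 + 1000) × 1.043559 − 1000 = 1025.041 − 1000 = 25.04‰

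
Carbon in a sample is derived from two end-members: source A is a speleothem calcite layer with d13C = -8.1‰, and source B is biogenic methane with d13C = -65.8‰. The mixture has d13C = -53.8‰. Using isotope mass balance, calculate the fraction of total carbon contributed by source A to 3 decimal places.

δ_mix = f_A·δ_A + (1 − f_A)·δ_B  ⇒  f_A = (δ_mix − δ_B)/(δ_A − δ_B)
f_A = (-53.8 − (-65.8)) / (-8.1 − (-65.8))
f_A = 12.0 / 57.7 = 0.2080

0.208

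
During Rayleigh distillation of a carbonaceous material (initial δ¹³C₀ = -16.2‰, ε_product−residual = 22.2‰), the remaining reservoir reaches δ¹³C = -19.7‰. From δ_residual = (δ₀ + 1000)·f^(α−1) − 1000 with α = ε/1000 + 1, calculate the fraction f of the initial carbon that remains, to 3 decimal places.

0.852

α − 1 = ε/1000 = 0.0222
(δ_res + 1000)/(δ₀ + 1000) = (-19.7 + 1000)/(-16.2 + 1000) = 980.3/983.8 = 0.996442
f = 0.996442^(1/0.0222) = exp(ln(0.996442)/0.0222) = exp(-0.00356/0.0222)
f = exp(-0.1605) = 0.8517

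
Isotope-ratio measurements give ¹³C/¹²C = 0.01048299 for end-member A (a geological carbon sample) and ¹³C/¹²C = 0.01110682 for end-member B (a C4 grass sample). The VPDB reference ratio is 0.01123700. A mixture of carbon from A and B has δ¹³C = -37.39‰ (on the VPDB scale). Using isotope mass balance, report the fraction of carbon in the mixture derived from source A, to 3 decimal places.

δ_A = (0.01048299/0.01123700 − 1)×1000 = (0.932899 − 1)×1000 = -67.101‰
δ_B = (0.01110682/0.01123700 − 1)×1000 = (0.988415 − 1)×1000 = -11.585‰
f_A = (δ_mix − δ_B)/(δ_A − δ_B) = (-37.39 − (-11.585))/(-67.101 − (-11.585))
f_A = -25.805 / -55.516 = 0.4648

0.465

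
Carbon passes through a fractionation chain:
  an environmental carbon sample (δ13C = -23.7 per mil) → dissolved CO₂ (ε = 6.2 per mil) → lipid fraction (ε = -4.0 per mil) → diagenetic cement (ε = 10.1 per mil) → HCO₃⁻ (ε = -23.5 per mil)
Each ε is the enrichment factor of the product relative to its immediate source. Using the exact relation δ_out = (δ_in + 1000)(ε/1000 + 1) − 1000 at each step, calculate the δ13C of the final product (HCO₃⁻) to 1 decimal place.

step 1: δ = (-23.70 + 1000)·(6.2/1000 + 1) − 1000 = -17.65 per mil
step 2: δ = (-17.65 + 1000)·(-4.0/1000 + 1) − 1000 = -21.58 per mil
step 3: δ = (-21.58 + 1000)·(10.1/1000 + 1) − 1000 = -11.69 per mil
step 4: δ = (-11.69 + 1000)·(-23.5/1000 + 1) − 1000 = -34.92 per mil

-34.9 per mil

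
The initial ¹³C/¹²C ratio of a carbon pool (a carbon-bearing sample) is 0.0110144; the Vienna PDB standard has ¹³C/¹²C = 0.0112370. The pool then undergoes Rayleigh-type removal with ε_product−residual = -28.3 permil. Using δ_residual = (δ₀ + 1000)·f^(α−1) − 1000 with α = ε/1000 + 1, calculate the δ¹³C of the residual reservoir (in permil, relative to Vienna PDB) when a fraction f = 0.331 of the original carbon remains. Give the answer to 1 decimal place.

δ₀ = (0.0110144/0.0112370 − 1)×1000 = (0.980190 − 1)×1000 = -19.810 permil
α − 1 = ε/1000 = -0.0283
f^(α−1) = 0.331^(-0.0283) = 1.031784
δ_res = (-19.810 + 1000) × 1.031784 − 1000 = 1011.345 − 1000 = 11.34 permil

11.3 permil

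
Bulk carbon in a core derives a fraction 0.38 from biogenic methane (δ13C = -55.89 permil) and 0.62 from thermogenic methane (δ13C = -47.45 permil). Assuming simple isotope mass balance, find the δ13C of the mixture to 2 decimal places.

δ_mix = f_A·δ_A + f_B·δ_B
δ_mix = 0.38 × (-55.89) + 0.62 × (-47.45)
δ_mix = -21.238 + -29.419 = -50.657 permil

-50.66 permil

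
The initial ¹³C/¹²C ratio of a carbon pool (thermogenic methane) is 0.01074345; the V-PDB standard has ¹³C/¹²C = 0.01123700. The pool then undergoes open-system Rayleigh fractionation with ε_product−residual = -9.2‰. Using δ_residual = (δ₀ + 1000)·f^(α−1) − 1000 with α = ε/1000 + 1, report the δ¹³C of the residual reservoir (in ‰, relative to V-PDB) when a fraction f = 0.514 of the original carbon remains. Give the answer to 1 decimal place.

δ₀ = (0.01074345/0.01123700 − 1)×1000 = (0.956078 − 1)×1000 = -43.922‰
α − 1 = ε/1000 = -0.0092
f^(α−1) = 0.514^(-0.0092) = 1.006142
δ_res = (-43.922 + 1000) × 1.006142 − 1000 = 961.950 − 1000 = -38.05‰

-38.0‰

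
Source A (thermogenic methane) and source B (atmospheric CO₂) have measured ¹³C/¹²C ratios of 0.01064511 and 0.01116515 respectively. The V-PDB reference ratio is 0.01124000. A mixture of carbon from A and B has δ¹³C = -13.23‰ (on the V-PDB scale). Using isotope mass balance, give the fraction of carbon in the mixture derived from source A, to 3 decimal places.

δ_A = (0.01064511/0.01124000 − 1)×1000 = (0.947074 − 1)×1000 = -52.926‰
δ_B = (0.01116515/0.01124000 − 1)×1000 = (0.993341 − 1)×1000 = -6.659‰
f_A = (δ_mix − δ_B)/(δ_A − δ_B) = (-13.23 − (-6.659))/(-52.926 − (-6.659))
f_A = -6.571 / -46.267 = 0.1420

0.142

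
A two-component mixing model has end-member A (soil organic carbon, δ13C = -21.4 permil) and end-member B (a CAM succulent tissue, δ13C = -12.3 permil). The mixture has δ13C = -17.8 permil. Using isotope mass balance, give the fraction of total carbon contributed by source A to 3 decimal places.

δ_mix = f_A·δ_A + (1 − f_A)·δ_B  ⇒  f_A = (δ_mix − δ_B)/(δ_A − δ_B)
f_A = (-17.8 − (-12.3)) / (-21.4 − (-12.3))
f_A = -5.5 / -9.1 = 0.6044

0.604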